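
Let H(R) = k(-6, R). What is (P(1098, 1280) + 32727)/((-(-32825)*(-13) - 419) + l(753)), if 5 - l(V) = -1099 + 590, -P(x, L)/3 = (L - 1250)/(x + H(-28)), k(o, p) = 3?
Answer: -4003593/52191070 ≈ -0.076710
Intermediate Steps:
H(R) = 3
P(x, L) = -3*(-1250 + L)/(3 + x) (P(x, L) = -3*(L - 1250)/(x + 3) = -3*(-1250 + L)/(3 + x))
l(V) = 514 (l(V) = 5 - (-1099 + 590) = 5 - 1*(-509) = 5 + 509 = 514)
(P(1098, 1280) + 32727)/((-(-32825)*(-13) - 419) + l(753)) = (3*(1250 - 1*1280)/(3 + 1098) + 32727)/((-(-32825)*(-13) - 419) + 514) = (3*(1250 - 1280)/1101 + 32727)/((-505*845 - 419) + 514) = (3*(1/1101)*(-30) + 32727)/((-426725 - 419) + 514) = (-30/367 + 32727)/(-427144 + 514) = (12010779/367)/(-426630) = (12010779/367)*(-1/426630) = -4003593/52191070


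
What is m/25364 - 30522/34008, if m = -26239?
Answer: -34718665/17970394 ≈ -1.9320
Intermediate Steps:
m/25364 - 30522/34008 = -26239/25364 - 30522/34008 = -26239*1/25364 - 30522*1/34008 = -26239/25364 - 5087/5668 = -34718665/17970394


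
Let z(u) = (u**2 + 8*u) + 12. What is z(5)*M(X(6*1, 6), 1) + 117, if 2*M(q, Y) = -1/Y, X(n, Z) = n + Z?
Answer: 157/2 ≈ 78.500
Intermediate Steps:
X(n, Z) = Z + n
M(q, Y) = -1/(2*Y) (M(q, Y) = (-1/Y)/2 = -1/(2*Y))
z(u) = 12 + u**2 + 8*u
z(5)*M(X(6*1, 6), 1) + 117 = (12 + 5**2 + 8*5)*(-1/2/1) + 117 = (12 + 25 + 40)*(-1/2*1) + 117 = 77*(-1/2) + 117 = -77/2 + 117 = 157/2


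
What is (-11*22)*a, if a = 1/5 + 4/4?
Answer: -1452/5 ≈ -290.40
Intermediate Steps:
a = 6/5 (a = 1*(1/5) + 4*(1/4) = 1/5 + 1 = 6/5 ≈ 1.2000)
(-11*22)*a = -11*22*(6/5) = -242*6/5 = -1452/5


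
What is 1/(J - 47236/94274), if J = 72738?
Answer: 47137/3428627488 ≈ 1.3748e-5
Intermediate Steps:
1/(J - 47236/94274) = 1/(72738 - 47236/94274) = 1/(72738 - 47236*1/94274) = 1/(72738 - 23618/47137) = 1/(3428627488/47137) = 47137/3428627488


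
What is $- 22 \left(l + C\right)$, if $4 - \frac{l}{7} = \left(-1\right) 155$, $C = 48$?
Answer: $-25542$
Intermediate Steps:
$l = 1113$ ($l = 28 - 7 \left(\left(-1\right) 155\right) = 28 - -1085 = 28 + 1085 = 1113$)
$- 22 \left(l + C\right) = - 22 \left(1113 + 48\right) = \left(-22\right) 1161 = -25542$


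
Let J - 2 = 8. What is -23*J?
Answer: -230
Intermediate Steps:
J = 10 (J = 2 + 8 = 10)
-23*J = -23*10 = -230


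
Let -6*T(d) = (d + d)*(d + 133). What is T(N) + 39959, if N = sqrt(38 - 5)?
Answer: 39948 - 133*sqrt(33)/3 ≈ 39693.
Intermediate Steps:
N = sqrt(33) ≈ 5.7446
T(d) = -d*(133 + d)/3 (T(d) = -(d + d)*(d + 133)/6 = -2*d*(133 + d)/6 = -d*(133 + d)/3)
T(N) + 39959 = -sqrt(33)*(133 + sqrt(33))/3 + 39959 = 39959 - sqrt(33)*(133 + sqrt(33))/3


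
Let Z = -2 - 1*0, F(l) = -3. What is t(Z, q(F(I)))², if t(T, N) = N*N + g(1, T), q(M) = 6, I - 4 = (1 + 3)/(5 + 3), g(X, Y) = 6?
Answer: 1764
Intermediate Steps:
I = 9/2 (I = 4 + (1 + 3)/(5 + 3) = 4 + 4/8 = 4 + 4*(⅛) = 4 + ½ = 9/2 ≈ 4.5000)
Z = -2 (Z = -2 + 0 = -2)
t(T, N) = 6 + N² (t(T, N) = N*N + 6 = N² + 6 = 6 + N²)
t(Z, q(F(I)))² = (6 + 6²)² = (6 + 36)² = 42² = 1764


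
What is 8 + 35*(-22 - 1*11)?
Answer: -1147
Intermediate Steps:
8 + 35*(-22 - 1*11) = 8 + 35*(-22 - 11) = 8 + 35*(-33) = 8 - 1155 = -1147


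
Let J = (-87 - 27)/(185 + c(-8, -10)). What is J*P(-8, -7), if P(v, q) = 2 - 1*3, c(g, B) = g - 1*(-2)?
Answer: 114/179 ≈ 0.63687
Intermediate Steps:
c(g, B) = 2 + g (c(g, B) = g + 2 = 2 + g)
J = -114/179 (J = (-87 - 27)/(185 + (2 - 8)) = -114/(185 - 6) = -114/179 ≈ -0.63687)
P(v, q) = -1 (P(v, q) = 2 - 3 = -1)
J*P(-8, -7) = -114/179*(-1) = 114/179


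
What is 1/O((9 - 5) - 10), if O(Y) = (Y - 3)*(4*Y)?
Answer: 1/216 ≈ 0.0046296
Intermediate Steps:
O(Y) = 4*Y*(-3 + Y) (O(Y) = (-3 + Y)*(4*Y) = 4*Y*(-3 + Y))
1/O((9 - 5) - 10) = 1/(4*((9 - 5) - 10)*(-3 + ((9 - 5) - 10))) = 1/(4*(4 - 10)*(-3 + (4 - 10))) = 1/(4*(-6)*(-3 - 6)) = 1/(4*(-6)*(-9)) = 1/216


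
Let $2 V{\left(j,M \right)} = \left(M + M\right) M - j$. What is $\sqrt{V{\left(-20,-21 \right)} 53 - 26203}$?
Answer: $10 i \sqrt{23} \approx 47.958 i$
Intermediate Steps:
$V{\left(j,M \right)} = M^{2} - \frac{j}{2}$ ($V{\left(j,M \right)} = \frac{\left(M + M\right) M - j}{2} = \frac{2 M M - j}{2} = \frac{2 M^{2} - j}{2} = \frac{- j + 2 M^{2}}{2} = M^{2} - \frac{j}{2}$)
$\sqrt{V{\left(-20,-21 \right)} 53 - 26203} = \sqrt{\left(\left(-21\right)^{2} - -10\right) 53 - 26203} = \sqrt{\left(441 + 10\right) 53 - 26203} = \sqrt{451 \cdot 53 - 26203} = \sqrt{23903 - 26203} = \sqrt{-2300} = 10 i \sqrt{23}$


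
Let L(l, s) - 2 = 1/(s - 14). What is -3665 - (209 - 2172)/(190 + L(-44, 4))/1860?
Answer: -1308161147/356934 ≈ -3665.0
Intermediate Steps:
L(l, s) = 2 + 1/(-14 + s) (L(l, s) = 2 + 1/(s - 14) = 2 + 1/(-14 + s))
-3665 - (209 - 2172)/(190 + L(-44, 4))/1860 = -3665 - (209 - 2172)/(190 + (-27 + 2*4)/(-14 + 4))/1860 = -3665 - (-1963/(190 + (-27 + 8)/(-10)))/1860 = -3665 - (-1963/(190 - 1/10*(-19)))/1860 = -3665 - (-1963/(190 + 19/10))/1860 = -3665 - (-1963/1919/10)/1860 = -3665 - (-1963*10/1919)/1860 = -3665 - (-19630)/(1919*1860) = -3665 - 1*(-1963/356934) = -3665 + 1963/356934 = -1308161147/356934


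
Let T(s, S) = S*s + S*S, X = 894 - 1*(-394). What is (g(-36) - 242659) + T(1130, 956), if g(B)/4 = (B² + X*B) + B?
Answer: 1571125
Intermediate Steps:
X = 1288 (X = 894 + 394 = 1288)
T(s, S) = S² + S*s (T(s, S) = S*s + S² = S² + S*s)
g(B) = 4*B² + 5156*B (g(B) = 4*((B² + 1288*B) + B) = 4*(B² + 1289*B) = 4*B² + 5156*B)
(g(-36) - 242659) + T(1130, 956) = (4*(-36)*(1289 - 36) - 242659) + 956*(956 + 1130) = (4*(-36)*1253 - 242659) + 956*2086 = (-180432 - 242659) + 1994216 = -423091 + 1994216 = 1571125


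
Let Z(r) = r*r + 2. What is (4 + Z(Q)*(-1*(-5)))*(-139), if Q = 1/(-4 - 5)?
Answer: -158321/81 ≈ -1954.6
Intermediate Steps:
Q = -1/9 (Q = 1/(-9) = -1/9 ≈ -0.11111)
Z(r) = 2 + r**2 (Z(r) = r**2 + 2 = 2 + r**2)
(4 + Z(Q)*(-1*(-5)))*(-139) = (4 + (2 + (-1/9)**2)*(-1*(-5)))*(-139) = (4 + (2 + 1/81)*5)*(-139) = (4 + (163/81)*5)*(-139) = (4 + 815/81)*(-139) = (1139/81)*(-139) = -158321/81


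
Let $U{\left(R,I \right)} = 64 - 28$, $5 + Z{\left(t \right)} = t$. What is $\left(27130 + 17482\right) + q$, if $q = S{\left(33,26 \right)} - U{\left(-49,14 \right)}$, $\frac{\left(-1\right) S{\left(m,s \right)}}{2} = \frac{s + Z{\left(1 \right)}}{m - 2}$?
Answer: $\frac{1381812}{31} \approx 44575.0$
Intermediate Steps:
$Z{\left(t \right)} = -5 + t$
$S{\left(m,s \right)} = - \frac{2 \left(-4 + s\right)}{-2 + m}$ ($S{\left(m,s \right)} = - 2 \frac{s + \left(-5 + 1\right)}{m - 2} = - 2 \frac{s - 4}{-2 + m} = - 2 \frac{-4 + s}{-2 + m} = - \frac{2 \left(-4 + s\right)}{-2 + m}$)
$U{\left(R,I \right)} = 36$
$q = - \frac{1160}{31}$ ($q = \frac{2 \left(4 - 26\right)}{-2 + 33} - 36 = \frac{2 \left(4 - 26\right)}{31} - 36 = 2 \cdot \frac{1}{31} \left(-22\right) - 36 = - \frac{44}{31} - 36 = - \frac{1160}{31} \approx -37.419$)
$\left(27130 + 17482\right) + q = \left(27130 + 17482\right) - \frac{1160}{31} = 44612 - \frac{1160}{31} = \frac{1381812}{31}$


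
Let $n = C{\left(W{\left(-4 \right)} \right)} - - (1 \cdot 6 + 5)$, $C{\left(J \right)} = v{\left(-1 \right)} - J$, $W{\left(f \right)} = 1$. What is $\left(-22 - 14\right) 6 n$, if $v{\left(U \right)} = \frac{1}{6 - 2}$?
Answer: $-2214$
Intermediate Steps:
$v{\left(U \right)} = \frac{1}{4}$
$C{\left(J \right)} = \frac{1}{4} - J$
$n = \frac{41}{4}$ ($n = \left(\frac{1}{4} - 1\right) - - (1 \cdot 6 + 5) = \left(\frac{1}{4} - 1\right) - - (6 + 5) = - \frac{3}{4} - \left(-1\right) 11 = - \frac{3}{4} - -11 = - \frac{3}{4} + 11 = \frac{41}{4} \approx 10.25$)
$\left(-22 - 14\right) 6 n = \left(-22 - 14\right) 6 \cdot \frac{41}{4} = \left(-36\right) 6 \cdot \frac{41}{4} = \left(-216\right) \frac{41}{4} = -2214$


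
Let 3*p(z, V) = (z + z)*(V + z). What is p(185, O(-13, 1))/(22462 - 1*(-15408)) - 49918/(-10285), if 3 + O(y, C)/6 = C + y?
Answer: 54842743/10622535 ≈ 5.1629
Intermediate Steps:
O(y, C) = -18 + 6*C + 6*y (O(y, C) = -18 + 6*(C + y) = -18 + (6*C + 6*y) = -18 + 6*C + 6*y)
p(z, V) = 2*z*(V + z)/3 (p(z, V) = ((z + z)*(V + z))/3 = ((2*z)*(V + z))/3 = (2*z*(V + z))/3 = 2*z*(V + z)/3)
p(185, O(-13, 1))/(22462 - 1*(-15408)) - 49918/(-10285) = ((⅔)*185*((-18 + 6*1 + 6*(-13)) + 185))/(22462 - 1*(-15408)) - 49918/(-10285) = ((⅔)*185*((-18 + 6 - 78) + 185))/(22462 + 15408) - 49918*(-1/10285) = ((⅔)*185*(-90 + 185))/37870 + 4538/935 = ((⅔)*185*95)*(1/37870) + 4538/935 = (35150/3)*(1/37870) + 4538/935 = 3515/11361 + 4538/935 = 54842743/10622535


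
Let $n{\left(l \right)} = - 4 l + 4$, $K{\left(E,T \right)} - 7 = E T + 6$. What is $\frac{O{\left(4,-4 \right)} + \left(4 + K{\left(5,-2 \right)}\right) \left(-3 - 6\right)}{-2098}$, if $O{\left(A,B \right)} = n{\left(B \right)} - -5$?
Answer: $\frac{19}{1049} \approx 0.018112$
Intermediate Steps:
$K{\left(E,T \right)} = 13 + E T$ ($K{\left(E,T \right)} = 7 + \left(E T + 6\right) = 7 + \left(6 + E T\right) = 13 + E T$)
$n{\left(l \right)} = 4 - 4 l$
$O{\left(A,B \right)} = 9 - 4 B$ ($O{\left(A,B \right)} = \left(4 - 4 B\right) - -5 = \left(4 - 4 B\right) + 5 = 9 - 4 B$)
$\frac{O{\left(4,-4 \right)} + \left(4 + K{\left(5,-2 \right)}\right) \left(-3 - 6\right)}{-2098} = \frac{\left(9 - -16\right) + \left(4 + \left(13 + 5 \left(-2\right)\right)\right) \left(-3 - 6\right)}{-2098} = \left(\left(9 + 16\right) + \left(4 + \left(13 - 10\right)\right) \left(-9\right)\right) \left(- \frac{1}{2098}\right) = \left(25 + \left(4 + 3\right) \left(-9\right)\right) \left(- \frac{1}{2098}\right) = \left(25 + 7 \left(-9\right)\right) \left(- \frac{1}{2098}\right) = \left(25 - 63\right) \left(- \frac{1}{2098}\right) = \left(-38\right) \left(- \frac{1}{2098}\right) = \frac{19}{1049}$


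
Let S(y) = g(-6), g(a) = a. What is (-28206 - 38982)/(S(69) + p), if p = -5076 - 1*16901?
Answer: 67188/21983 ≈ 3.0564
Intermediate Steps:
S(y) = -6
p = -21977 (p = -5076 - 16901 = -21977)
(-28206 - 38982)/(S(69) + p) = (-28206 - 38982)/(-6 - 21977) = -67188/(-21983) = -67188*(-1/21983) = 67188/21983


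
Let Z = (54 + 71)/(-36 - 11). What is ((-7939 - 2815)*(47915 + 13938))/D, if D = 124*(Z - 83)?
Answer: 1421038937/22692 ≈ 62623.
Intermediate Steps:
Z = -125/47 (Z = 125/(-47) = 125*(-1/47) = -125/47 ≈ -2.6596)
D = -499224/47 (D = 124*(-125/47 - 83) = 124*(-4026/47) = -499224/47 ≈ -10622.)
((-7939 - 2815)*(47915 + 13938))/D = ((-7939 - 2815)*(47915 + 13938))/(-499224/47) = -10754*61853*(-47/499224) = -665167162*(-47/499224) = 1421038937/22692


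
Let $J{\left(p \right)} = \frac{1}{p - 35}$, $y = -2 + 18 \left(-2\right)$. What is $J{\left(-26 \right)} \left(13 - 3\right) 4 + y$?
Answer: $- \frac{2358}{61} \approx -38.656$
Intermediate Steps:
$y = -38$ ($y = -2 - 36 = -38$)
$J{\left(p \right)} = \frac{1}{-35 + p}$
$J{\left(-26 \right)} \left(13 - 3\right) 4 + y = \frac{\left(13 - 3\right) 4}{-35 - 26} - 38 = \frac{10 \cdot 4}{-61} - 38 = \left(- \frac{1}{61}\right) 40 - 38 = - \frac{40}{61} - 38 = - \frac{2358}{61}$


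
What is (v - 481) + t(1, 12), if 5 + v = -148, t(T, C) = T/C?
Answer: -7607/12 ≈ -633.92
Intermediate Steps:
v = -153 (v = -5 - 148 = -153)
(v - 481) + t(1, 12) = (-153 - 481) + 1/12 = -634 + 1*(1/12) = -634 + 1/12 = -7607/12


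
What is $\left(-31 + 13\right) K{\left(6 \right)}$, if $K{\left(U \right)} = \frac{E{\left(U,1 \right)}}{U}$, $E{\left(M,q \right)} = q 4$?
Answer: $-12$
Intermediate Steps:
$E{\left(M,q \right)} = 4 q$
$K{\left(U \right)} = \frac{4}{U}$ ($K{\left(U \right)} = \frac{4 \cdot 1}{U} = \frac{4}{U}$)
$\left(-31 + 13\right) K{\left(6 \right)} = \left(-31 + 13\right) \frac{4}{6} = - 18 \cdot 4 \cdot \frac{1}{6} = \left(-18\right) \frac{2}{3} = -12$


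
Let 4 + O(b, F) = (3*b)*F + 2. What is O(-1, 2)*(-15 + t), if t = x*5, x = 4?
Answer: -40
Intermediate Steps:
t = 20 (t = 4*5 = 20)
O(b, F) = -2 + 3*F*b (O(b, F) = -4 + ((3*b)*F + 2) = -4 + (3*F*b + 2) = -4 + (2 + 3*F*b) = -2 + 3*F*b)
O(-1, 2)*(-15 + t) = (-2 + 3*2*(-1))*(-15 + 20) = (-2 - 6)*5 = -8*5 = -40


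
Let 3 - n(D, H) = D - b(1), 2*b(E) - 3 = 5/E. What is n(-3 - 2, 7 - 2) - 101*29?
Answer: -2917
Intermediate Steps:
b(E) = 3/2 + 5/(2*E) (b(E) = 3/2 + (5/E)/2 = 3/2 + 5/(2*E))
n(D, H) = 7 - D (n(D, H) = 3 - (D - (5 + 3*1)/(2*1)) = 3 - (D - (5 + 3)/2) = 3 - (D - 8/2) = 3 - (D - 1*4) = 3 - (D - 4) = 3 - (-4 + D) = 3 + (4 - D) = 7 - D)
n(-3 - 2, 7 - 2) - 101*29 = (7 - (-3 - 2)) - 101*29 = (7 - 1*(-5)) - 2929 = (7 + 5) - 2929 = 12 - 2929 = -2917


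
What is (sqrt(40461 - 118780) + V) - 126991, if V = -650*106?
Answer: -195891 + 17*I*sqrt(271) ≈ -1.9589e+5 + 279.86*I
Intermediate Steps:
V = -68900
(sqrt(40461 - 118780) + V) - 126991 = (sqrt(40461 - 118780) - 68900) - 126991 = (sqrt(-78319) - 68900) - 126991 = (17*I*sqrt(271) - 68900) - 126991 = (-68900 + 17*I*sqrt(271)) - 126991 = -195891 + 17*I*sqrt(271)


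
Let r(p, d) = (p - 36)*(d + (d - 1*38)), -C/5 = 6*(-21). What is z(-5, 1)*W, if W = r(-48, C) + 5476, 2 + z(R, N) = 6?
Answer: -388688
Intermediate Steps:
C = 630 (C = -30*(-21) = -5*(-126) = 630)
r(p, d) = (-38 + 2*d)*(-36 + p) (r(p, d) = (-36 + p)*(d + (d - 38)) = (-36 + p)*(d + (-38 + d)) = (-36 + p)*(-38 + 2*d) = (-38 + 2*d)*(-36 + p))
z(R, N) = 4 (z(R, N) = -2 + 6 = 4)
W = -97172 (W = (1368 - 72*630 - 38*(-48) + 2*630*(-48)) + 5476 = (1368 - 45360 + 1824 - 60480) + 5476 = -102648 + 5476 = -97172)
z(-5, 1)*W = 4*(-97172) = -388688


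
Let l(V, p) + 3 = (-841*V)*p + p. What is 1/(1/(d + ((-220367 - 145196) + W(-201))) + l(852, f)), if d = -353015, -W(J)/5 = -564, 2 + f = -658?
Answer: 715758/338489442881405 ≈ 2.1146e-9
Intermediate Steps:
f = -660 (f = -2 - 658 = -660)
W(J) = 2820 (W(J) = -5*(-564) = 2820)
l(V, p) = -3 + p - 841*V*p (l(V, p) = -3 + ((-841*V)*p + p) = -3 + (-841*V*p + p) = -3 + (p - 841*V*p) = -3 + p - 841*V*p)
1/(1/(d + ((-220367 - 145196) + W(-201))) + l(852, f)) = 1/(1/(-353015 + ((-220367 - 145196) + 2820)) + (-3 - 660 - 841*852*(-660))) = 1/(1/(-353015 + (-365563 + 2820)) + (-3 - 660 + 472911120)) = 1/(1/(-353015 - 362743) + 472910457) = 1/(1/(-715758) + 472910457) = 1/(-1/715758 + 472910457) = 1/(338489442881405/715758) = 715758/338489442881405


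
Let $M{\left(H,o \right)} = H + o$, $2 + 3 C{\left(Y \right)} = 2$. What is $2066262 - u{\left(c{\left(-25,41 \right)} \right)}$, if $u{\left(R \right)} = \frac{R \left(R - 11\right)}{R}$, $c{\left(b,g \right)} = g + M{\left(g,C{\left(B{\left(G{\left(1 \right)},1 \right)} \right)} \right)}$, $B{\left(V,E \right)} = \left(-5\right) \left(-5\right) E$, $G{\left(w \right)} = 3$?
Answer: $2066191$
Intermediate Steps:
$B{\left(V,E \right)} = 25 E$
$C{\left(Y \right)} = 0$ ($C{\left(Y \right)} = - \frac{2}{3} + \frac{1}{3} \cdot 2 = - \frac{2}{3} + \frac{2}{3} = 0$)
$c{\left(b,g \right)} = 2 g$ ($c{\left(b,g \right)} = g + \left(g + 0\right) = g + g = 2 g$)
$u{\left(R \right)} = -11 + R$ ($u{\left(R \right)} = \frac{R \left(-11 + R\right)}{R} = -11 + R$)
$2066262 - u{\left(c{\left(-25,41 \right)} \right)} = 2066262 - \left(-11 + 2 \cdot 41\right) = 2066262 - \left(-11 + 82\right) = 2066262 - 71 = 2066191$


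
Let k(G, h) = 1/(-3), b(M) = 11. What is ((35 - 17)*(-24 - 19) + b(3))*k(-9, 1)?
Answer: 763/3 ≈ 254.33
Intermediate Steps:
k(G, h) = -⅓
((35 - 17)*(-24 - 19) + b(3))*k(-9, 1) = ((35 - 17)*(-24 - 19) + 11)*(-⅓) = (18*(-43) + 11)*(-⅓) = (-774 + 11)*(-⅓) = -763*(-⅓) = 763/3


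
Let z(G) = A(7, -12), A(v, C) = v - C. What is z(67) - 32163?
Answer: -32144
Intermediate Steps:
z(G) = 19 (z(G) = 7 - 1*(-12) = 7 + 12 = 19)
z(67) - 32163 = 19 - 32163 = -32144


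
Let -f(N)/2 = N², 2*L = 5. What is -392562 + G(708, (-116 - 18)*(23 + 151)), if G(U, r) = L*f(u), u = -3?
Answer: -392607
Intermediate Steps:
L = 5/2 (L = (½)*5 = 5/2 ≈ 2.5000)
f(N) = -2*N²
G(U, r) = -45 (G(U, r) = 5*(-2*(-3)²)/2 = 5*(-2*9)/2 = (5/2)*(-18) = -45)
-392562 + G(708, (-116 - 18)*(23 + 151)) = -392562 - 45 = -392607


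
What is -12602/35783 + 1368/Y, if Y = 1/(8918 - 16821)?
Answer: -386860903634/35783 ≈ -1.0811e+7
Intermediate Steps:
Y = -1/7903 (Y = 1/(-7903) = -1/7903 ≈ -0.00012653)
-12602/35783 + 1368/Y = -12602/35783 + 1368/(-1/7903) = -12602*1/35783 + 1368*(-7903) = -12602/35783 - 10811304 = -386860903634/35783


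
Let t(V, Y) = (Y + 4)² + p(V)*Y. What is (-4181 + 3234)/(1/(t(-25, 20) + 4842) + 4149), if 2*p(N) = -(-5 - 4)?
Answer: -5216076/22852693 ≈ -0.22825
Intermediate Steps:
p(N) = 9/2 (p(N) = (-(-5 - 4))/2 = (-1*(-9))/2 = (½)*9 = 9/2)
t(V, Y) = (4 + Y)² + 9*Y/2 (t(V, Y) = (Y + 4)² + 9*Y/2 = (4 + Y)² + 9*Y/2)
(-4181 + 3234)/(1/(t(-25, 20) + 4842) + 4149) = (-4181 + 3234)/(1/((16 + 20² + (25/2)*20) + 4842) + 4149) = -947/(1/((16 + 400 + 250) + 4842) + 4149) = -947/(1/(666 + 4842) + 4149) = -947/(1/5508 + 4149) = -947/22852693/5508 = -947*5508/22852693 = -5216076/22852693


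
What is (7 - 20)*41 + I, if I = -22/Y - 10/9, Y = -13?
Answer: -62293/117 ≈ -532.42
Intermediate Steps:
I = 68/117 (I = -22/(-13) - 10/9 = -22*(-1/13) - 10*⅑ = 22/13 - 10/9 = 68/117 ≈ 0.58120)
(7 - 20)*41 + I = (7 - 20)*41 + 68/117 = -13*41 + 68/117 = -533 + 68/117 = -62293/117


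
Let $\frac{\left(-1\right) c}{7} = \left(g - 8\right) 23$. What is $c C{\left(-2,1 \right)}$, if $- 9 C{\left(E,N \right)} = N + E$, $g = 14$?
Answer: $- \frac{322}{3} \approx -107.33$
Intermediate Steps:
$C{\left(E,N \right)} = - \frac{E}{9} - \frac{N}{9}$ ($C{\left(E,N \right)} = - \frac{N + E}{9} = - \frac{E + N}{9} = - \frac{E}{9} - \frac{N}{9}$)
$c = -966$ ($c = - 7 \left(14 - 8\right) 23 = - 7 \cdot 6 \cdot 23 = \left(-7\right) 138 = -966$)
$c C{\left(-2,1 \right)} = - 966 \left(\left(- \frac{1}{9}\right) \left(-2\right) - \frac{1}{9}\right) = - 966 \left(\frac{2}{9} - \frac{1}{9}\right) = \left(-966\right) \frac{1}{9} = - \frac{322}{3}$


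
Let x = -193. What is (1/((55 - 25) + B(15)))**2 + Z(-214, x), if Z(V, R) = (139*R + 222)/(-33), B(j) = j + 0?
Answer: 17958386/22275 ≈ 806.21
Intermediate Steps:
B(j) = j
Z(V, R) = -74/11 - 139*R/33 (Z(V, R) = (222 + 139*R)*(-1/33) = -74/11 - 139*R/33)
(1/((55 - 25) + B(15)))**2 + Z(-214, x) = (1/((55 - 25) + 15))**2 + (-74/11 - 139/33*(-193)) = (1/(30 + 15))**2 + (-74/11 + 26827/33) = (1/45)**2 + 26605/33 = 1/2025 + 26605/33 = 17958386/22275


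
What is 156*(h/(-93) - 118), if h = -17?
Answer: -569764/31 ≈ -18379.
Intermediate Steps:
156*(h/(-93) - 118) = 156*(-17/(-93) - 118) = 156*(-17*(-1/93) - 118) = 156*(17/93 - 118) = 156*(-10957/93) = -569764/31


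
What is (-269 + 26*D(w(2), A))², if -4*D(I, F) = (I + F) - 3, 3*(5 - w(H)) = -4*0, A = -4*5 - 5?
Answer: 57121/4 ≈ 14280.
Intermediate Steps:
A = -25 (A = -20 - 5 = -25)
w(H) = 5 (w(H) = 5 - (-4)*0/3 = 5 - ⅓*0 = 5 + 0 = 5)
D(I, F) = ¾ - F/4 - I/4 (D(I, F) = -((I + F) - 3)/4 = -((F + I) - 3)/4 = -(-3 + F + I)/4 = ¾ - F/4 - I/4)
(-269 + 26*D(w(2), A))² = (-269 + 26*(¾ - ¼*(-25) - ¼*5))² = (-269 + 26*(¾ + 25/4 - 5/4))² = (-269 + 26*(23/4))² = (-269 + 299/2)² = (-239/2)² = 57121/4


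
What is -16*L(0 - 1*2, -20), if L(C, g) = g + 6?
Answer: 224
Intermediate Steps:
L(C, g) = 6 + g
-16*L(0 - 1*2, -20) = -16*(6 - 20) = -16*(-14) = 224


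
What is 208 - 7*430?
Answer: -2802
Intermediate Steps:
208 - 7*430 = 208 - 3010 = -2802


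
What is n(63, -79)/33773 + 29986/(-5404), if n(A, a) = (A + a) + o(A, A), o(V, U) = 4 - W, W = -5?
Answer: -506377503/91254646 ≈ -5.5491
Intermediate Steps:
o(V, U) = 9 (o(V, U) = 4 - 1*(-5) = 4 + 5 = 9)
n(A, a) = 9 + A + a (n(A, a) = (A + a) + 9 = 9 + A + a)
n(63, -79)/33773 + 29986/(-5404) = (9 + 63 - 79)/33773 + 29986/(-5404) = -7*1/33773 + 29986*(-1/5404) = -7/33773 - 14993/2702 = -506377503/91254646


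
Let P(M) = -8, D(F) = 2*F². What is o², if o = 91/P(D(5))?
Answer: 8281/64 ≈ 129.39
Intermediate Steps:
o = -91/8 (o = 91/(-8) = 91*(-⅛) = -91/8 ≈ -11.375)
o² = (-91/8)² = 8281/64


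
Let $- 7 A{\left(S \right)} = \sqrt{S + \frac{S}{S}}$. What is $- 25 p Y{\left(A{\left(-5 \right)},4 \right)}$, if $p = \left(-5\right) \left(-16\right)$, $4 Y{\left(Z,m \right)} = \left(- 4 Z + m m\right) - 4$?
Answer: $-6000 - \frac{4000 i}{7} \approx -6000.0 - 571.43 i$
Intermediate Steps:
$A{\left(S \right)} = - \frac{\sqrt{1 + S}}{7}$ ($A{\left(S \right)} = - \frac{\sqrt{S + \frac{S}{S}}}{7} = - \frac{\sqrt{S + 1}}{7} = - \frac{\sqrt{1 + S}}{7}$)
$Y{\left(Z,m \right)} = -1 - Z + \frac{m^{2}}{4}$ ($Y{\left(Z,m \right)} = \frac{\left(- 4 Z + m m\right) - 4}{4} = \frac{\left(- 4 Z + m^{2}\right) - 4}{4} = \frac{\left(m^{2} - 4 Z\right) - 4}{4} = \frac{-4 + m^{2} - 4 Z}{4} = -1 - Z + \frac{m^{2}}{4}$)
$p = 80$
$- 25 p Y{\left(A{\left(-5 \right)},4 \right)} = \left(-25\right) 80 \left(-1 - - \frac{\sqrt{1 - 5}}{7} + \frac{4^{2}}{4}\right) = - 2000 \left(-1 - - \frac{\sqrt{-4}}{7} + \frac{1}{4} \cdot 16\right) = - 2000 \left(-1 - - \frac{2 i}{7} + 4\right) = - 2000 \left(-1 + \frac{2 i}{7} + 4\right) = - 2000 \left(3 + \frac{2 i}{7}\right) = -6000 - \frac{4000 i}{7}$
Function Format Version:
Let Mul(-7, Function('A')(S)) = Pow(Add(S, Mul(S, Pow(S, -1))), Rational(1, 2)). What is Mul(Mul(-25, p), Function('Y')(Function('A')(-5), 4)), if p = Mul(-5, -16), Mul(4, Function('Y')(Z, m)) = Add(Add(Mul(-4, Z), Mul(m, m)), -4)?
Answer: Add(-6000, Mul(Rational(-4000, 7), I)) ≈ Add(-6000.0, Mul(-571.43, I))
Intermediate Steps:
Function('A')(S) = Mul(Rational(-1, 7), Pow(Add(1, S), Rational(1, 2))) (Function('A')(S) = Mul(Rational(-1, 7), Pow(Add(S, Mul(S, Pow(S, -1))), Rational(1, 2))) = Mul(Rational(-1, 7), Pow(Add(S, 1), Rational(1, 2))) = Mul(Rational(-1, 7), Pow(Add(1, S), Rational(1, 2))))
Function('Y')(Z, m) = Add(-1, Mul(-1, Z), Mul(Rational(1, 4), Pow(m, 2))) (Function('Y')(Z, m) = Mul(Rational(1, 4), Add(Add(Mul(-4, Z), Mul(m, m)), -4)) = Mul(Rational(1, 4), Add(Add(Mul(-4, Z), Pow(m, 2)), -4)) = Mul(Rational(1, 4), Add(Add(Pow(m, 2), Mul(-4, Z)), -4)) = Mul(Rational(1, 4), Add(-4, Pow(m, 2), Mul(-4, Z))) = Add(-1, Mul(-1, Z), Mul(Rational(1, 4), Pow(m, 2))))
p = 80
Mul(Mul(-25, p), Function('Y')(Function('A')(-5), 4)) = Mul(Mul(-25, 80), Add(-1, Mul(-1, Mul(Rational(-1, 7), Pow(Add(1, -5), Rational(1, 2)))), Mul(Rational(1, 4), Pow(4, 2)))) = Mul(-2000, Add(-1, Mul(-1, Mul(Rational(-1, 7), Pow(-4, Rational(1, 2)))), Mul(Rational(1, 4), 16))) = Mul(-2000, Add(-1, Mul(-1, Mul(Rational(-1, 7), Mul(2, I))), 4)) = Mul(-2000, Add(-1, Mul(-1, Mul(Rational(-2, 7), I)), 4)) = Mul(-2000, Add(-1, Mul(Rational(2, 7), I), 4)) = Mul(-2000, Add(3, Mul(Rational(2, 7), I))) = Add(-6000, Mul(Rational(-4000, 7), I))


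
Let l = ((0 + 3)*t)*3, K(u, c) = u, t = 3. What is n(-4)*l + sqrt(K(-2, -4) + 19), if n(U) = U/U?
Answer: 27 + sqrt(17) ≈ 31.123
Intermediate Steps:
n(U) = 1
l = 27 (l = ((0 + 3)*3)*3 = (3*3)*3 = 9*3 = 27)
n(-4)*l + sqrt(K(-2, -4) + 19) = 1*27 + sqrt(-2 + 19) = 27 + sqrt(17)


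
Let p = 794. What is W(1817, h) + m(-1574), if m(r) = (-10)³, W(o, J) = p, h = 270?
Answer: -206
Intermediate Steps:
W(o, J) = 794
m(r) = -1000
W(1817, h) + m(-1574) = 794 - 1000 = -206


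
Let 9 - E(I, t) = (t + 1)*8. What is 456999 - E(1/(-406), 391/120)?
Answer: 6855361/15 ≈ 4.5702e+5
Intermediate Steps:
E(I, t) = 1 - 8*t (E(I, t) = 9 - (t + 1)*8 = 9 - (1 + t)*8 = 9 - (8 + 8*t) = 9 + (-8 - 8*t) = 1 - 8*t)
456999 - E(1/(-406), 391/120) = 456999 - (1 - 3128/120) = 456999 - (1 - 8*391/120) = 456999 - (1 - 391/15) = 456999 - 1*(-376/15) = 456999 + 376/15 = 6855361/15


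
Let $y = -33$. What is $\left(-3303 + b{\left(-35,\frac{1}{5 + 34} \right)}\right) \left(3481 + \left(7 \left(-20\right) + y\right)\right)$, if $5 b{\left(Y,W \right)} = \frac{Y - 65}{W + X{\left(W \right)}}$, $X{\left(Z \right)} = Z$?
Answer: $-12216444$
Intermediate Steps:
$b{\left(Y,W \right)} = \frac{-65 + Y}{10 W}$ ($b{\left(Y,W \right)} = \frac{\left(Y - 65\right) \frac{1}{W + W}}{5} = \frac{\left(-65 + Y\right) \frac{1}{2 W}}{5} = \frac{\frac{1}{2} \frac{1}{W} \left(-65 + Y\right)}{5} = \frac{-65 + Y}{10 W}$)
$\left(-3303 + b{\left(-35,\frac{1}{5 + 34} \right)}\right) \left(3481 + \left(7 \left(-20\right) + y\right)\right) = \left(-3303 + \frac{-65 - 35}{10 \frac{1}{5 + 34}}\right) \left(3481 + \left(7 \left(-20\right) - 33\right)\right) = \left(-3303 + \frac{1}{10} \frac{1}{\frac{1}{39}} \left(-100\right)\right) \left(3481 - 173\right) = \left(-3303 + \frac{1}{10} \cdot 39 \left(-100\right)\right) 3308 = \left(-3303 - 390\right) 3308 = \left(-3693\right) 3308 = -12216444$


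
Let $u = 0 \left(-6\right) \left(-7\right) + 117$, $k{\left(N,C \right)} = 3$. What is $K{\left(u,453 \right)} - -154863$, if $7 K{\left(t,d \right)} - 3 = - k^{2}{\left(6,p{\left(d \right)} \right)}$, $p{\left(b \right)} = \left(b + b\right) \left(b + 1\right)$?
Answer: $\frac{1084035}{7} \approx 1.5486 \cdot 10^{5}$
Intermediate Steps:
$p{\left(b \right)} = 2 b \left(1 + b\right)$
$u = 117$ ($u = 0 \left(-7\right) + 117 = 0 + 117 = 117$)
$K{\left(t,d \right)} = - \frac{6}{7}$ ($K{\left(t,d \right)} = \frac{3}{7} + \frac{\left(-1\right) 3^{2}}{7} = \frac{3}{7} + \frac{\left(-1\right) 9}{7} = \frac{3}{7} + \frac{1}{7} \left(-9\right) = \frac{3}{7} - \frac{9}{7} = - \frac{6}{7}$)
$K{\left(u,453 \right)} - -154863 = - \frac{6}{7} - -154863 = - \frac{6}{7} + 154863 = \frac{1084035}{7}$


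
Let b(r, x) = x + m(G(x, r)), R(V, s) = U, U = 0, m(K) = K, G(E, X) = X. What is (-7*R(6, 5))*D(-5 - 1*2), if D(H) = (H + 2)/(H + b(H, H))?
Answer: 0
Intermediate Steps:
R(V, s) = 0
b(r, x) = r + x (b(r, x) = x + r = r + x)
D(H) = (2 + H)/(3*H) (D(H) = (H + 2)/(H + (H + H)) = (2 + H)/(H + 2*H) = (2 + H)/((3*H)) = (2 + H)*(1/(3*H)) = (2 + H)/(3*H))
(-7*R(6, 5))*D(-5 - 1*2) = (-7*0)*((2 + (-5 - 1*2))/(3*(-5 - 1*2))) = 0*((2 + (-5 - 2))/(3*(-5 - 2))) = 0*((1/3)*(2 - 7)/(-7)) = 0*((1/3)*(-1/7)*(-5)) = 0*(5/21) = 0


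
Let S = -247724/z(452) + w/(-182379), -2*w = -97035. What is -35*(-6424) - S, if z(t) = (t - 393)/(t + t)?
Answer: 28841180605171/7173574 ≈ 4.0205e+6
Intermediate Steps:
z(t) = (-393 + t)/(2*t) (z(t) = (-393 + t)/((2*t)) = (-393 + t)*(1/(2*t)) = (-393 + t)/(2*t))
w = 97035/2 (w = -½*(-97035) = 97035/2 ≈ 48518.)
S = -27228274227011/7173574 (S = -247724*904/(-393 + 452) + (97035/2)/(-182379) = -247724/((½)*(1/452)*59) + (97035/2)*(-1/182379) = -247724/59/904 - 32345/121586 = -247724*904/59 - 32345/121586 = -223942496/59 - 32345/121586 = -27228274227011/7173574 ≈ -3.7956e+6)
-35*(-6424) - S = -35*(-6424) - 1*(-27228274227011/7173574) = 224840 + 27228274227011/7173574 = 28841180605171/7173574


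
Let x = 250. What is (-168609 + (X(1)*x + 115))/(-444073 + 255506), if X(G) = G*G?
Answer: 168244/188567 ≈ 0.89222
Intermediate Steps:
X(G) = G²
(-168609 + (X(1)*x + 115))/(-444073 + 255506) = (-168609 + (1²*250 + 115))/(-444073 + 255506) = (-168609 + (1*250 + 115))/(-188567) = (-168609 + (250 + 115))*(-1/188567) = (-168609 + 365)*(-1/188567) = -168244*(-1/188567) = 168244/188567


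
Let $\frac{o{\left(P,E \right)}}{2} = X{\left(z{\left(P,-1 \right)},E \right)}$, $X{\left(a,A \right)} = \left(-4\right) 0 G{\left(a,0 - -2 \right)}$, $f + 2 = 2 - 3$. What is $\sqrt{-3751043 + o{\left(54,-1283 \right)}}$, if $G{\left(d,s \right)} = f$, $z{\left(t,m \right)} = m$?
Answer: $i \sqrt{3751043} \approx 1936.8 i$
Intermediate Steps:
$f = -3$ ($f = -2 + \left(2 - 3\right) = -2 - 1 = -3$)
$G{\left(d,s \right)} = -3$
$X{\left(a,A \right)} = 0$ ($X{\left(a,A \right)} = \left(-4\right) 0 \left(-3\right) = 0 \left(-3\right) = 0$)
$o{\left(P,E \right)} = 0$ ($o{\left(P,E \right)} = 2 \cdot 0 = 0$)
$\sqrt{-3751043 + o{\left(54,-1283 \right)}} = \sqrt{-3751043 + 0} = \sqrt{-3751043} = i \sqrt{3751043}$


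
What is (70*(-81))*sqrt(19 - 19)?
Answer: 0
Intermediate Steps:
(70*(-81))*sqrt(19 - 19) = -5670*sqrt(0) = -5670*0 = 0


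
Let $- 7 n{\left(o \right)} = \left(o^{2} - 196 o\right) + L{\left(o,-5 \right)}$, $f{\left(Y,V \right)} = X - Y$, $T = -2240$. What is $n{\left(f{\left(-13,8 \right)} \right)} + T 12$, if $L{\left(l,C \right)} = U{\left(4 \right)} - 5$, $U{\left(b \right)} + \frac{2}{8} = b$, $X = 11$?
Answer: $- \frac{736123}{28} \approx -26290.0$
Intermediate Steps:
$f{\left(Y,V \right)} = 11 - Y$
$U{\left(b \right)} = - \frac{1}{4} + b$
$L{\left(l,C \right)} = - \frac{5}{4}$ ($L{\left(l,C \right)} = \left(- \frac{1}{4} + 4\right) - 5 = \frac{15}{4} - 5 = - \frac{5}{4}$)
$n{\left(o \right)} = \frac{5}{28} + 28 o - \frac{o^{2}}{7}$ ($n{\left(o \right)} = - \frac{\left(o^{2} - 196 o\right) - \frac{5}{4}}{7} = - \frac{- \frac{5}{4} + o^{2} - 196 o}{7} = \frac{5}{28} + 28 o - \frac{o^{2}}{7}$)
$n{\left(f{\left(-13,8 \right)} \right)} + T 12 = \left(\frac{5}{28} + 28 \left(11 - -13\right) - \frac{\left(11 - -13\right)^{2}}{7}\right) - 26880 = \left(\frac{5}{28} + 28 \left(11 + 13\right) - \frac{\left(11 + 13\right)^{2}}{7}\right) - 26880 = \left(\frac{5}{28} + 28 \cdot 24 - \frac{24^{2}}{7}\right) - 26880 = \left(\frac{5}{28} + 672 - \frac{576}{7}\right) - 26880 = \frac{16517}{28} - 26880 = - \frac{736123}{28}$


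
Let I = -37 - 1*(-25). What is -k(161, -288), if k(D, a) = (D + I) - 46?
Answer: -103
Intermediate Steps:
I = -12 (I = -37 + 25 = -12)
k(D, a) = -58 + D (k(D, a) = (D - 12) - 46 = (-12 + D) - 46 = -58 + D)
-k(161, -288) = -(-58 + 161) = -1*103 = -103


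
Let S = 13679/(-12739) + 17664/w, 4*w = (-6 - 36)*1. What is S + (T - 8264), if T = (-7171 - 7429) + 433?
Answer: -2150349780/89173 ≈ -24114.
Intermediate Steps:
w = -21/2 (w = ((-6 - 36)*1)/4 = (-42*1)/4 = (¼)*(-42) = -21/2 ≈ -10.500)
T = -14167 (T = -14600 + 433 = -14167)
S = -150110217/89173 (S = 13679/(-12739) + 17664/(-21/2) = 13679*(-1/12739) + 17664*(-2/21) = -13679/12739 - 11776/7 = -150110217/89173 ≈ -1683.4)
S + (T - 8264) = -150110217/89173 + (-14167 - 8264) = -150110217/89173 - 22431 = -2150349780/89173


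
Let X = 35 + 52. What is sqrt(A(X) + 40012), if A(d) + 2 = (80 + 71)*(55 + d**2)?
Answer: sqrt(1191234) ≈ 1091.4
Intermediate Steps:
X = 87
A(d) = 8303 + 151*d**2 (A(d) = -2 + (80 + 71)*(55 + d**2) = -2 + 151*(55 + d**2) = -2 + (8305 + 151*d**2) = 8303 + 151*d**2)
sqrt(A(X) + 40012) = sqrt((8303 + 151*87**2) + 40012) = sqrt((8303 + 151*7569) + 40012) = sqrt((8303 + 1142919) + 40012) = sqrt(1151222 + 40012) = sqrt(1191234)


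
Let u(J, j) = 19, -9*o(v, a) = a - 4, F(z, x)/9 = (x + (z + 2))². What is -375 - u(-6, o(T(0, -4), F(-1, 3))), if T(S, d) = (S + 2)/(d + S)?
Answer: -394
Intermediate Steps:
T(S, d) = (2 + S)/(S + d)
F(z, x) = 9*(2 + x + z)² (F(z, x) = 9*(x + (z + 2))² = 9*(x + (2 + z))² = 9*(2 + x + z)²)
o(v, a) = 4/9 - a/9 (o(v, a) = -(a - 4)/9 = -(-4 + a)/9 = 4/9 - a/9)
-375 - u(-6, o(T(0, -4), F(-1, 3))) = -375 - 1*19 = -375 - 19 = -394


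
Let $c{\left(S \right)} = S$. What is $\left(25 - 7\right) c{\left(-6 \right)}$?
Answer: $-108$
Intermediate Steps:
$\left(25 - 7\right) c{\left(-6 \right)} = \left(25 - 7\right) \left(-6\right) = 18 \left(-6\right) = -108$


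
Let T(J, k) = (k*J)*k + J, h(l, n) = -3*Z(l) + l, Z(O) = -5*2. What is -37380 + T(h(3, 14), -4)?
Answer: -36819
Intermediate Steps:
Z(O) = -10
h(l, n) = 30 + l (h(l, n) = -3*(-10) + l = 30 + l)
T(J, k) = J + J*k² (T(J, k) = (J*k)*k + J = J*k² + J = J + J*k²)
-37380 + T(h(3, 14), -4) = -37380 + (30 + 3)*(1 + (-4)²) = -37380 + 33*(1 + 16) = -37380 + 33*17 = -37380 + 561 = -36819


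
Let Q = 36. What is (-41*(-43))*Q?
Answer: 63468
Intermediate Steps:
(-41*(-43))*Q = -41*(-43)*36 = 1763*36 = 63468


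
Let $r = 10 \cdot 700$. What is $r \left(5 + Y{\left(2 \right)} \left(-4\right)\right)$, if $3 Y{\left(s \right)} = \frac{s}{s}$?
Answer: $\frac{77000}{3} \approx 25667.0$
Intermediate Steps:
$Y{\left(s \right)} = \frac{1}{3}$ ($Y{\left(s \right)} = \frac{s \frac{1}{s}}{3} = \frac{1}{3} \cdot 1 = \frac{1}{3}$)
$r = 7000$
$r \left(5 + Y{\left(2 \right)} \left(-4\right)\right) = 7000 \left(5 + \frac{1}{3} \left(-4\right)\right) = 7000 \left(5 - \frac{4}{3}\right) = 7000 \cdot \frac{11}{3} = \frac{77000}{3}$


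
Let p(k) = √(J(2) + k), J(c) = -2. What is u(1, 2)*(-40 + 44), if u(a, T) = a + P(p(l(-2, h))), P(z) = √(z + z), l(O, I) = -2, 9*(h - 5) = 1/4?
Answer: 4 + 4*√2*(1 + I) ≈ 9.6569 + 5.6569*I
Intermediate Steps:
h = 181/36 (h = 5 + (⅑)/4 = 5 + (⅑)*(¼) = 5 + 1/36 = 181/36 ≈ 5.0278)
p(k) = √(-2 + k)
P(z) = √2*√z (P(z) = √(2*z) = √2*√z)
u(a, T) = a + √2*(1 + I) (u(a, T) = a + √2*√(√(-2 - 2)) = a + √2*√(√(-4)) = a + √2*√(2*I) = a + √2*(1 + I))
u(1, 2)*(-40 + 44) = (1 + √2*(1 + I))*(-40 + 44) = (1 + √2*(1 + I))*4 = 4 + 4*√2*(1 + I)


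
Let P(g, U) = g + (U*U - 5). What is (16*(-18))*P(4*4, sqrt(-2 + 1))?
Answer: -2880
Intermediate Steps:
P(g, U) = -5 + g + U**2 (P(g, U) = g + (U**2 - 5) = g + (-5 + U**2) = -5 + g + U**2)
(16*(-18))*P(4*4, sqrt(-2 + 1)) = (16*(-18))*(-5 + 4*4 + (sqrt(-2 + 1))**2) = -288*(-5 + 16 + (sqrt(-1))**2) = -288*(-5 + 16 + I**2) = -288*(-5 + 16 - 1) = -288*10 = -2880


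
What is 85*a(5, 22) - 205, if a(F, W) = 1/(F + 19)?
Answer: -4835/24 ≈ -201.46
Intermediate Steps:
a(F, W) = 1/(19 + F)
85*a(5, 22) - 205 = 85/(19 + 5) - 205 = 85/24 - 205 = -4835/24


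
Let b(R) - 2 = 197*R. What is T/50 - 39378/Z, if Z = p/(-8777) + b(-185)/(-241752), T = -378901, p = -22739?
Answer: -6381814294891639/290852946950 ≈ -21942.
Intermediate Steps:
b(R) = 2 + 197*R
Z = 5817058939/2121857304 (Z = -22739/(-8777) + (2 + 197*(-185))/(-241752) = -22739*(-1/8777) + (2 - 36445)*(-1/241752) = 22739/8777 - 36443*(-1/241752) = 22739/8777 + 36443/241752 = 5817058939/2121857304 ≈ 2.7415)
T/50 - 39378/Z = -378901/50 - 39378/5817058939/2121857304 = -378901*1/50 - 39378*2121857304/5817058939 = -378901/50 - 83554496916912/5817058939 = -6381814294891639/290852946950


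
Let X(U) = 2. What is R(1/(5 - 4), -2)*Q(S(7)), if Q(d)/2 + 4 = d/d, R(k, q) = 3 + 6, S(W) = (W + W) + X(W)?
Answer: -54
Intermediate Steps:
S(W) = 2 + 2*W (S(W) = (W + W) + 2 = 2*W + 2 = 2 + 2*W)
R(k, q) = 9
Q(d) = -6 (Q(d) = -8 + 2*(d/d) = -8 + 2*1 = -8 + 2 = -6)
R(1/(5 - 4), -2)*Q(S(7)) = 9*(-6) = -54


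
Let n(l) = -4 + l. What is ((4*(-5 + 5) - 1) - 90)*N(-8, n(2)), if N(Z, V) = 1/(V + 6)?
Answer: -91/4 ≈ -22.750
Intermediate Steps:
N(Z, V) = 1/(6 + V)
((4*(-5 + 5) - 1) - 90)*N(-8, n(2)) = ((4*(-5 + 5) - 1) - 90)/(6 + (-4 + 2)) = ((4*0 - 1) - 90)/(6 - 2) = ((0 - 1) - 90)/4 = (-1 - 90)*(¼) = -91*¼ = -91/4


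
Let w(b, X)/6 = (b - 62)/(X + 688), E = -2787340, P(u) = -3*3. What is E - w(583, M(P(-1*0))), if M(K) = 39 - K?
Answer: -1025742683/368 ≈ -2.7873e+6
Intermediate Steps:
P(u) = -9
w(b, X) = 6*(-62 + b)/(688 + X) (w(b, X) = 6*((b - 62)/(X + 688)) = 6*((-62 + b)/(688 + X)) = 6*(-62 + b)/(688 + X))
E - w(583, M(P(-1*0))) = -2787340 - 6*(-62 + 583)/(688 + (39 - 1*(-9))) = -2787340 - 6*521/(688 + (39 + 9)) = -2787340 - 6*521/(688 + 48) = -2787340 - 6*521/736 = -2787340 - 1*1563/368 = -2787340 - 1563/368 = -1025742683/368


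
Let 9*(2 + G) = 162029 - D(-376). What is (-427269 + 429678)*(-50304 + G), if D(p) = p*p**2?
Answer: 14150640251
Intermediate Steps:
D(p) = p**3
G = 17773129/3 (G = -2 + (162029 - 1*(-376)**3)/9 = -2 + (162029 - 1*(-53157376))/9 = -2 + (162029 + 53157376)/9 = -2 + (1/9)*53319405 = -2 + 17773135/3 = 17773129/3 ≈ 5.9244e+6)
(-427269 + 429678)*(-50304 + G) = (-427269 + 429678)*(-50304 + 17773129/3) = 2409*(17622217/3) = 14150640251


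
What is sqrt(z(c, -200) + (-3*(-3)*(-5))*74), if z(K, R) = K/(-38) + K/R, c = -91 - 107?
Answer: 3*I*sqrt(13332129)/190 ≈ 57.652*I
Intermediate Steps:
c = -198
z(K, R) = -K/38 + K/R (z(K, R) = K*(-1/38) + K/R = -K/38 + K/R)
sqrt(z(c, -200) + (-3*(-3)*(-5))*74) = sqrt((-1/38*(-198) - 198/(-200)) + (-3*(-3)*(-5))*74) = sqrt((99/19 - 198*(-1/200)) + (9*(-5))*74) = sqrt((99/19 + 99/100) - 45*74) = sqrt(11781/1900 - 3330) = sqrt(-6315219/1900) = 3*I*sqrt(13332129)/190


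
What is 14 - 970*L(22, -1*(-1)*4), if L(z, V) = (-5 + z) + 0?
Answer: -16476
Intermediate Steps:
L(z, V) = -5 + z
14 - 970*L(22, -1*(-1)*4) = 14 - 970*(-5 + 22) = 14 - 970*17 = 14 - 16490 = -16476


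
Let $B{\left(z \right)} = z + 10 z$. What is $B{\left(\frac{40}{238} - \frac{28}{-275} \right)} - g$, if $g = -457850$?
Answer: $\frac{1362112582}{2975} \approx 4.5785 \cdot 10^{5}$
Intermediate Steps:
$B{\left(z \right)} = 11 z$
$B{\left(\frac{40}{238} - \frac{28}{-275} \right)} - g = 11 \left(\frac{40}{238} - \frac{28}{-275}\right) - -457850 = 11 \left(40 \cdot \frac{1}{238} - - \frac{28}{275}\right) + 457850 = 11 \left(\frac{20}{119} + \frac{28}{275}\right) + 457850 = 11 \cdot \frac{8832}{32725} + 457850 = \frac{8832}{2975} + 457850 = \frac{1362112582}{2975}$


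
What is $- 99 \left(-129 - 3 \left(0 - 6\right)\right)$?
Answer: $10989$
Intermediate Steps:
$- 99 \left(-129 - 3 \left(0 - 6\right)\right) = - 99 \left(-129 - -18\right) = - 99 \left(-129 + 18\right) = \left(-99\right) \left(-111\right) = 10989$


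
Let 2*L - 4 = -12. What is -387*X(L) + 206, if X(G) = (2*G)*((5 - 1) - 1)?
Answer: 9494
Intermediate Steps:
L = -4 (L = 2 + (1/2)*(-12) = 2 - 6 = -4)
X(G) = 6*G (X(G) = (2*G)*(4 - 1) = (2*G)*3 = 6*G)
-387*X(L) + 206 = -2322*(-4) + 206 = -387*(-24) + 206 = 9288 + 206 = 9494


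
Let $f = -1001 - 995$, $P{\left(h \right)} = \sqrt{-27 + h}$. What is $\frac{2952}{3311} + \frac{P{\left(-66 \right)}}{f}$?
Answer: $\frac{2952}{3311} - \frac{i \sqrt{93}}{1996} \approx 0.89157 - 0.0048315 i$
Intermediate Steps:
$f = -1996$ ($f = -1001 - 995 = -1996$)
$\frac{2952}{3311} + \frac{P{\left(-66 \right)}}{f} = \frac{2952}{3311} + \frac{\sqrt{-27 - 66}}{-1996} = 2952 \cdot \frac{1}{3311} + \sqrt{-93} \left(- \frac{1}{1996}\right) = \frac{2952}{3311} + i \sqrt{93} \left(- \frac{1}{1996}\right) = \frac{2952}{3311} - \frac{i \sqrt{93}}{1996}$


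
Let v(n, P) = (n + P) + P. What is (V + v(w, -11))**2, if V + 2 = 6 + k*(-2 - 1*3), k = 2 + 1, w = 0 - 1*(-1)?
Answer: 1024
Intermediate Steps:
w = 1 (w = 0 + 1 = 1)
k = 3
v(n, P) = n + 2*P (v(n, P) = (P + n) + P = n + 2*P)
V = -11 (V = -2 + (6 + 3*(-2 - 1*3)) = -2 + (6 + 3*(-2 - 3)) = -2 + (6 + 3*(-5)) = -2 + (6 - 15) = -2 - 9 = -11)
(V + v(w, -11))**2 = (-11 + (1 + 2*(-11)))**2 = (-11 + (1 - 22))**2 = (-11 - 21)**2 = (-32)**2 = 1024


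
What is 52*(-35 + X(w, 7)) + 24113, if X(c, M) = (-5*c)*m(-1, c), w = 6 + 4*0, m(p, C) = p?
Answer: 23853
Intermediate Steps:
w = 6 (w = 6 + 0 = 6)
X(c, M) = 5*c (X(c, M) = -5*c*(-1) = 5*c)
52*(-35 + X(w, 7)) + 24113 = 52*(-35 + 5*6) + 24113 = 52*(-35 + 30) + 24113 = 52*(-5) + 24113 = -260 + 24113 = 23853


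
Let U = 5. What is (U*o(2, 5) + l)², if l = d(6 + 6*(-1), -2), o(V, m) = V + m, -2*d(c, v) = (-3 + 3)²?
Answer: 1225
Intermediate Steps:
d(c, v) = 0 (d(c, v) = -(-3 + 3)²/2 = -½*0² = -½*0 = 0)
l = 0
(U*o(2, 5) + l)² = (5*(2 + 5) + 0)² = (5*7 + 0)² = (35 + 0)² = 35² = 1225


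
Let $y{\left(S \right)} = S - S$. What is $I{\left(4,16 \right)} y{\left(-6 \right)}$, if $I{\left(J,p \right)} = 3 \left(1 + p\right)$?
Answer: $0$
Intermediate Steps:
$I{\left(J,p \right)} = 3 + 3 p$
$y{\left(S \right)} = 0$
$I{\left(4,16 \right)} y{\left(-6 \right)} = \left(3 + 3 \cdot 16\right) 0 = \left(3 + 48\right) 0 = 51 \cdot 0 = 0$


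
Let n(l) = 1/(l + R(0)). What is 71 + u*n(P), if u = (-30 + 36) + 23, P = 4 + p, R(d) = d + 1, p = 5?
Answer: 739/10 ≈ 73.900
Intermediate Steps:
R(d) = 1 + d
P = 9 (P = 4 + 5 = 9)
n(l) = 1/(1 + l) (n(l) = 1/(l + (1 + 0)) = 1/(l + 1) = 1/(1 + l))
u = 29 (u = 6 + 23 = 29)
71 + u*n(P) = 71 + 29/(1 + 9) = 71 + 29/10 = 739/10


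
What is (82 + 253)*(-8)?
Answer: -2680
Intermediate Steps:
(82 + 253)*(-8) = 335*(-8) = -2680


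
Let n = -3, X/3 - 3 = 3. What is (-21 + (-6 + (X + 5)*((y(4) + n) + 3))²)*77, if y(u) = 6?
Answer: 1340031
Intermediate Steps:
X = 18 (X = 9 + 3*3 = 9 + 9 = 18)
(-21 + (-6 + (X + 5)*((y(4) + n) + 3))²)*77 = (-21 + (-6 + (18 + 5)*((6 - 3) + 3))²)*77 = (-21 + (-6 + 23*(3 + 3))²)*77 = (-21 + (-6 + 23*6)²)*77 = (-21 + (-6 + 138)²)*77 = (-21 + 132²)*77 = (-21 + 17424)*77 = 17403*77 = 1340031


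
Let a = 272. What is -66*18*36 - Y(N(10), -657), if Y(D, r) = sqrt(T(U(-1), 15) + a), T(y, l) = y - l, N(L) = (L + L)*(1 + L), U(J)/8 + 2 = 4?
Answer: -42768 - sqrt(273) ≈ -42785.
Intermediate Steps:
U(J) = 16 (U(J) = -16 + 8*4 = -16 + 32 = 16)
N(L) = 2*L*(1 + L) (N(L) = (2*L)*(1 + L) = 2*L*(1 + L))
Y(D, r) = sqrt(273) (Y(D, r) = sqrt((16 - 1*15) + 272) = sqrt((16 - 15) + 272) = sqrt(1 + 272) = sqrt(273))
-66*18*36 - Y(N(10), -657) = -66*18*36 - sqrt(273) = -1188*36 - sqrt(273) = -42768 - sqrt(273)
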